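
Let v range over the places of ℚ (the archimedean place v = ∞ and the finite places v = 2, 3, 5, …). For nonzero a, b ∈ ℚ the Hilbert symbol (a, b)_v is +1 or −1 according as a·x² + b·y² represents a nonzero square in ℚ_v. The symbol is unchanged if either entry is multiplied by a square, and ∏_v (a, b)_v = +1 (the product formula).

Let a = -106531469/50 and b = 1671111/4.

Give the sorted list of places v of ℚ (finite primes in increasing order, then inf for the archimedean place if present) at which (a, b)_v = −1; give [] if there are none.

[2, 3, 11, 47]

(a, b) ≡ (-737242, 39) mod (ℚ^×)²; places V = {2, 3, 5, 11, 13, 17, 23, 31, 47, ∞}.
(a,b)_47: α=1, u≡14; β=0, v≡30 (mod 47); (14|47)=+1, (30|47)=-1; sign (−1)^0·+1^0·-1^1 = -1.
(a,b)_2: α=-1, β=-2; u≡3, v≡7 (mod 8); ε(u)ε(v)=1·1, αω(v)=-1·0, βω(u)=-2·1; sum ≡ 1  ⇒  -1.
(a,b)_5: α=-2, u≡3; β=0, v≡4 (mod 5); (3|5)=-1, (4|5)=+1; sign (−1)^0·-1^0·+1^-2 = +1.
(a,b)_31: α=1, u≡15; β=0, v≡14 (mod 31); (15|31)=-1, (14|31)=+1; sign (−1)^0·-1^0·+1^1 = +1.
(a,b)_13: α=0, u≡9; β=1, v≡4 (mod 13); (9|13)=+1, (4|13)=+1; sign (−1)^0·+1^1·+1^0 = +1.
(a,b)_17: α=2, u≡10; β=0, v≡7 (mod 17); (10|17)=-1, (7|17)=-1; sign (−1)^0·-1^0·-1^2 = +1.
(a,b)_3: α=0, u≡2; β=5, v≡1 (mod 3); (2|3)=-1, (1|3)=+1; sign (−1)^0·-1^5·+1^0 = -1.
(a,b)_23: α=1, u≡13; β=2, v≡2 (mod 23); (13|23)=+1, (2|23)=+1; sign (−1)^0·+1^2·+1^1 = +1.
(a,b)_∞: sgn(-737242)=−, sgn(39)=+, so +1.
(a,b)_11: α=1, u≡3; β=0, v≡6 (mod 11); (3|11)=+1, (6|11)=-1; sign (−1)^0·+1^0·-1^1 = -1.
(-737242, 39 / ℚ) ramifies at {2, 3, 11, 47}: a division algebra.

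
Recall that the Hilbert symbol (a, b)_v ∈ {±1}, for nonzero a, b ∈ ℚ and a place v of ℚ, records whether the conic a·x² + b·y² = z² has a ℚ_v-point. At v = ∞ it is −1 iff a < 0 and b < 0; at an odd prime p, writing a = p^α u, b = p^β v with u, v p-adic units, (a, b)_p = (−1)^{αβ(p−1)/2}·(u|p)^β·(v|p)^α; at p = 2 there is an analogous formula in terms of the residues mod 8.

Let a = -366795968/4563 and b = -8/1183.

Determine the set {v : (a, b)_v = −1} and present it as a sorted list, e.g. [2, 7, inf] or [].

Mod squares: a ≡ -7161, b ≡ -14. Check v ∈ {∞, 2, 3, 7, 11, 13, 31}.
v=3: a=3^-3·(≡1), b=3^0·(≡1) mod 3; (1|3)=+1, (1|3)=+1; (−1)^{-3·0·1}·(+1)^0·(+1)^-3 = +1.
v=7: a=7^5·(≡5), b=7^-1·(≡6) mod 7; (5|7)=-1, (6|7)=-1; (−1)^{5·-1·3}·(-1)^-1·(-1)^5 = -1.
v=13: a=13^-2·(≡7), b=13^-2·(≡10) mod 13; (7|13)=-1, (10|13)=+1; (−1)^{-2·-2·6}·(-1)^-2·(+1)^-2 = +1.
v=2: v_2(a)=6, v_2(b)=3; units ≡ 7, 1 (mod 8); ε·ε+αω+βω = 1·0+6·0+3·0 ≡ 0  ⇒  (a,b)_2 = +1.
v=31: a=31^1·(≡23), b=31^0·(≡17) mod 31; (23|31)=-1, (17|31)=-1; (−1)^{1·0·15}·(-1)^0·(-1)^1 = -1.
v=11: a=11^1·(≡9), b=11^0·(≡6) mod 11; (9|11)=+1, (6|11)=-1; (−1)^{1·0·5}·(+1)^0·(-1)^1 = -1.
v=∞: -7161 < 0 and -14 < 0  ⇒  (a,b)_∞ = -1.
(-7161, -14 / ℚ) ramifies at {7, 11, 31, ∞}: a division algebra.

[7, 11, 31, inf]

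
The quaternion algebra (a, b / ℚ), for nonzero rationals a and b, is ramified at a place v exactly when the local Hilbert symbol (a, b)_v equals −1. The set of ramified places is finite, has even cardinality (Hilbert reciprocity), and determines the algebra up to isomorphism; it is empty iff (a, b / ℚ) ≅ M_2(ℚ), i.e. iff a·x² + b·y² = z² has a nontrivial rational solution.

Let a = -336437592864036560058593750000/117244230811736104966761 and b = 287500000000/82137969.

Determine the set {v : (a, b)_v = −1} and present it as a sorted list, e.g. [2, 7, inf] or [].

[]

Mod squares: a ≡ -3335, b ≡ 115. Check v ∈ {∞, 2, 3, 5, 11, 17, 19, 23, 29, 31, 47, 53}.
v=23: a=23^1·(≡6), b=23^1·(≡20) mod 23; (6|23)=+1, (20|23)=-1; (−1)^{1·1·11}·(+1)^1·(-1)^1 = +1.
v=3: a=3^-12·(≡1), b=3^-4·(≡1) mod 3; (1|3)=+1, (1|3)=+1; (−1)^{-12·-4·1}·(+1)^-4·(+1)^-12 = +1.
v=53: a=53^0·(≡42), b=53^-2·(≡11) mod 53; (42|53)=+1, (11|53)=+1; (−1)^{0·-2·26}·(+1)^-2·(+1)^0 = +1.
v=∞: -3335 < 0 and 115 > 0  ⇒  (a,b)_∞ = +1.
v=29: a=29^1·(≡22), b=29^0·(≡23) mod 29; (22|29)=+1, (23|29)=+1; (−1)^{1·0·14}·(+1)^0·(+1)^1 = +1.
v=11: a=11^4·(≡5), b=11^0·(≡4) mod 11; (5|11)=+1, (4|11)=+1; (−1)^{4·0·5}·(+1)^0·(+1)^4 = +1.
v=2: v_2(a)=4, v_2(b)=8; units ≡ 1, 3 (mod 8); ε·ε+αω+βω = 0·1+4·1+8·0 ≡ 0  ⇒  (a,b)_2 = +1.
v=5: a=5^27·(≡2), b=5^11·(≡2) mod 5; (2|5)=-1, (2|5)=-1; (−1)^{27·11·2}·(-1)^11·(-1)^27 = +1.
v=17: a=17^2·(≡12), b=17^0·(≡8) mod 17; (12|17)=-1, (8|17)=+1; (−1)^{2·0·8}·(-1)^0·(+1)^2 = +1.
v=31: a=31^-2·(≡24), b=31^0·(≡27) mod 31; (24|31)=-1, (27|31)=-1; (−1)^{-2·0·15}·(-1)^0·(-1)^-2 = +1.
v=19: a=19^-6·(≡9), b=19^-2·(≡16) mod 19; (9|19)=+1, (16|19)=+1; (−1)^{-6·-2·9}·(+1)^-2·(+1)^-6 = +1.
v=47: a=47^-4·(≡24), b=47^0·(≡21) mod 47; (24|47)=+1, (21|47)=+1; (−1)^{-4·0·23}·(+1)^0·(+1)^-4 = +1.
Ram(a, b) = ∅: the form -3335·x² + 115·y² − z² is isotropic over every ℚ_v, so by Hasse–Minkowski it is isotropic over ℚ.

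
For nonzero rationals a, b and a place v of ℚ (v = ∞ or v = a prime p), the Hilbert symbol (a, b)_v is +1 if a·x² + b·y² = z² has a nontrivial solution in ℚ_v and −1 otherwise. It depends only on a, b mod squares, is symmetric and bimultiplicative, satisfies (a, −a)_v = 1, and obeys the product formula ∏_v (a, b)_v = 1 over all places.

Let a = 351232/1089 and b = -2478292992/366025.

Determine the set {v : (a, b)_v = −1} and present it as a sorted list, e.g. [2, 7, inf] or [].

[]

Mod squares: a ≡ 7, b ≡ -7. Check v ∈ {∞, 2, 3, 5, 7, 11}.
v=5: a=5^0·(≡3), b=5^-2·(≡3) mod 5; (3|5)=-1, (3|5)=-1; (−1)^{0·-2·2}·(-1)^-2·(-1)^0 = +1.
v=11: a=11^-2·(≡10), b=11^-4·(≡4) mod 11; (10|11)=-1, (4|11)=+1; (−1)^{-2·-4·5}·(-1)^-4·(+1)^-2 = +1.
v=7: a=7^3·(≡4), b=7^5·(≡3) mod 7; (4|7)=+1, (3|7)=-1; (−1)^{3·5·3}·(+1)^5·(-1)^3 = +1.
v=3: a=3^-2·(≡1), b=3^2·(≡2) mod 3; (1|3)=+1, (2|3)=-1; (−1)^{-2·2·1}·(+1)^2·(-1)^-2 = +1.
v=∞: 7 > 0 and -7 < 0  ⇒  (a,b)_∞ = +1.
v=2: v_2(a)=10, v_2(b)=14; units ≡ 7, 1 (mod 8); ε·ε+αω+βω = 1·0+10·0+14·0 ≡ 0  ⇒  (a,b)_2 = +1.
Ram(a, b) = ∅: the form 7·x² + -7·y² − z² is isotropic over every ℚ_v, so by Hasse–Minkowski it is isotropic over ℚ.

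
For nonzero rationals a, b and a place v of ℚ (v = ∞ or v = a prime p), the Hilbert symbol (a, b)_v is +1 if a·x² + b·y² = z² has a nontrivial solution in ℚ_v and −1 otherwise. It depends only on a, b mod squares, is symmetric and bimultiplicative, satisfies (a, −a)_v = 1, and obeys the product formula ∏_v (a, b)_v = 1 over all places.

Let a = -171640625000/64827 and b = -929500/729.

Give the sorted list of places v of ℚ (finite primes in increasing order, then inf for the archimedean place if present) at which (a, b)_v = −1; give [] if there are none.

Mod squares: a ≡ -78, b ≡ -55. Check v ∈ {∞, 2, 3, 5, 7, 11, 13}.
v=3: a=3^-3·(≡1), b=3^-6·(≡2) mod 3; (1|3)=+1, (2|3)=-1; (−1)^{-3·-6·1}·(+1)^-6·(-1)^-3 = -1.
v=13: a=13^3·(≡11), b=13^2·(≡12) mod 13; (11|13)=-1, (12|13)=+1; (−1)^{3·2·6}·(-1)^2·(+1)^3 = +1.
v=2: v_2(a)=3, v_2(b)=2; units ≡ 1, 1 (mod 8); ε·ε+αω+βω = 0·0+3·0+2·0 ≡ 0  ⇒  (a,b)_2 = +1.
v=5: a=5^10·(≡2), b=5^3·(≡1) mod 5; (2|5)=-1, (1|5)=+1; (−1)^{10·3·2}·(-1)^3·(+1)^10 = -1.
v=7: a=7^-4·(≡5), b=7^0·(≡2) mod 7; (5|7)=-1, (2|7)=+1; (−1)^{-4·0·3}·(-1)^0·(+1)^-4 = +1.
v=11: a=11^0·(≡6), b=11^1·(≡8) mod 11; (6|11)=-1, (8|11)=-1; (−1)^{0·1·5}·(-1)^1·(-1)^0 = -1.
v=∞: -78 < 0 and -55 < 0  ⇒  (a,b)_∞ = -1.
Ram(-78, -55) = {3, 5, 11, ∞}; no ℚ_3-point on the conic.

[3, 5, 11, inf]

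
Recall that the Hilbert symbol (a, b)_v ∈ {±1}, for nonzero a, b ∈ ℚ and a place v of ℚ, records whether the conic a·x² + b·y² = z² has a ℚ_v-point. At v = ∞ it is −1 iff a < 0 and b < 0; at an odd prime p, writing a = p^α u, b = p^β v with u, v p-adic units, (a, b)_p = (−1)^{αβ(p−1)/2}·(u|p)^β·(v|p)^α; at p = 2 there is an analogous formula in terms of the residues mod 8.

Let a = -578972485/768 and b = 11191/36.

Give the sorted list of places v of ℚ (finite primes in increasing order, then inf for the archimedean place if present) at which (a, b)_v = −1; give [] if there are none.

(a, b) ≡ (-122655, 31) mod (ℚ^×)²; places V = {2, 3, 5, 7, 13, 17, 19, 31, 37, ∞}.
(a,b)_31: α=0, u≡30; β=1, v≡4 (mod 31); (30|31)=-1, (4|31)=+1; sign (−1)^0·-1^1·+1^0 = -1.
(a,b)_17: α=3, u≡11; β=0, v≡11 (mod 17); (11|17)=-1, (11|17)=-1; sign (−1)^0·-1^0·-1^3 = -1.
(a,b)_7: α=2, u≡5; β=0, v≡5 (mod 7); (5|7)=-1, (5|7)=-1; sign (−1)^0·-1^0·-1^2 = +1.
(a,b)_2: α=-8, β=-2; u≡1, v≡7 (mod 8); ε(u)ε(v)=0·1, αω(v)=-8·0, βω(u)=-2·0; sum ≡ 0  ⇒  +1.
(a,b)_∞: sgn(-122655)=−, sgn(31)=+, so +1.
(a,b)_3: α=-1, u≡2; β=-2, v≡1 (mod 3); (2|3)=-1, (1|3)=+1; sign (−1)^0·-1^-2·+1^-1 = +1.
(a,b)_5: α=1, u≡1; β=0, v≡1 (mod 5); (1|5)=+1, (1|5)=+1; sign (−1)^0·+1^0·+1^1 = +1.
(a,b)_37: α=1, u≡22; β=0, v≡20 (mod 37); (22|37)=-1, (20|37)=-1; sign (−1)^0·-1^0·-1^1 = -1.
(a,b)_13: α=1, u≡4; β=0, v≡5 (mod 13); (4|13)=+1, (5|13)=-1; sign (−1)^0·+1^0·-1^1 = -1.
(a,b)_19: α=0, u≡7; β=2, v≡13 (mod 19); (7|19)=+1, (13|19)=-1; sign (−1)^0·+1^2·-1^0 = +1.
(-122655, 31 / ℚ) ramifies at {13, 17, 31, 37}: a division algebra.

[13, 17, 31, 37]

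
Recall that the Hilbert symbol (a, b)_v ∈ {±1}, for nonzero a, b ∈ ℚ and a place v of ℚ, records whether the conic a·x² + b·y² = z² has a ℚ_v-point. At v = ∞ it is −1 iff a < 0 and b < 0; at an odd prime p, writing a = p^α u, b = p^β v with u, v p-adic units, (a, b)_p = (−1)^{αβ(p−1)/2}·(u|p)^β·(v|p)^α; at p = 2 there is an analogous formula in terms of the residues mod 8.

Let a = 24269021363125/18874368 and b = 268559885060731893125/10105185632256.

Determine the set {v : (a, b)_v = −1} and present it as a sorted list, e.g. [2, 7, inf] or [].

(a, b) ≡ (109802, 319) mod (ℚ^×)²; places V = {2, 3, 5, 7, 11, 13, 23, 29, 31, ∞}.
(a,b)_∞: sgn(109802)=+, sgn(319)=+, so +1.
(a,b)_29: α=4, u≡8; β=7, v≡26 (mod 29); (8|29)=-1, (26|29)=-1; sign (−1)^0·-1^7·-1^4 = -1.
(a,b)_31: α=1, u≡4; β=2, v≡1 (mod 31); (4|31)=+1, (1|31)=+1; sign (−1)^0·+1^2·+1^1 = +1.
(a,b)_5: α=4, u≡2; β=4, v≡4 (mod 5); (2|5)=-1, (4|5)=+1; sign (−1)^0·-1^4·+1^4 = +1.
(a,b)_13: α=0, u≡1; β=-2, v≡8 (mod 13); (1|13)=+1, (8|13)=-1; sign (−1)^0·+1^-2·-1^0 = +1.
(a,b)_3: α=-2, u≡2; β=-4, v≡1 (mod 3); (2|3)=-1, (1|3)=+1; sign (−1)^0·-1^-4·+1^-2 = +1.
(a,b)_7: α=1, u≡3; β=2, v≡2 (mod 7); (3|7)=-1, (2|7)=+1; sign (−1)^0·-1^2·+1^1 = +1.
(a,b)_2: α=-21, β=-26; u≡5, v≡7 (mod 8); ε(u)ε(v)=0·1, αω(v)=-21·0, βω(u)=-26·1; sum ≡ 0  ⇒  +1.
(a,b)_11: α=1, u≡1; β=-1, v≡2 (mod 11); (1|11)=+1, (2|11)=-1; sign (−1)^1·+1^-1·-1^1 = +1.
(a,b)_23: α=1, u≡13; β=2, v≡20 (mod 23); (13|23)=+1, (20|23)=-1; sign (−1)^0·+1^2·-1^1 = -1.
Ram(109802, 319) = {23, 29}; no ℚ_23-point on the conic.

[23, 29]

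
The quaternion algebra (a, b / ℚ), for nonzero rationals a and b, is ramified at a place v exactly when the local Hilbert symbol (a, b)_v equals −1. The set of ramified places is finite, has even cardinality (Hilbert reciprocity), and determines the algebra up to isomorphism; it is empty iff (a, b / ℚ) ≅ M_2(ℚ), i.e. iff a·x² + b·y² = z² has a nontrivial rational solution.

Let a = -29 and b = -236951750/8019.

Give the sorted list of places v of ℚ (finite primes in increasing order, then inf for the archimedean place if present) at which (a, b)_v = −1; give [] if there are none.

[23, inf]

Mod squares: a ≡ -29, b ≡ -2530. Check v ∈ {∞, 2, 3, 5, 7, 11, 23, 29}.
v=∞: -29 < 0 and -2530 < 0  ⇒  (a,b)_∞ = -1.
v=23: a=23^0·(≡17), b=23^1·(≡17) mod 23; (17|23)=-1, (17|23)=-1; (−1)^{0·1·11}·(-1)^1·(-1)^0 = -1.
v=5: a=5^0·(≡1), b=5^3·(≡4) mod 5; (1|5)=+1, (4|5)=+1; (−1)^{0·3·2}·(+1)^3·(+1)^0 = +1.
v=7: a=7^0·(≡6), b=7^2·(≡1) mod 7; (6|7)=-1, (1|7)=+1; (−1)^{0·2·3}·(-1)^2·(+1)^0 = +1.
v=3: a=3^0·(≡1), b=3^-6·(≡2) mod 3; (1|3)=+1, (2|3)=-1; (−1)^{0·-6·1}·(+1)^-6·(-1)^0 = +1.
v=11: a=11^0·(≡4), b=11^-1·(≡3) mod 11; (4|11)=+1, (3|11)=+1; (−1)^{0·-1·5}·(+1)^-1·(+1)^0 = +1.
v=29: a=29^1·(≡28), b=29^2·(≡28) mod 29; (28|29)=+1, (28|29)=+1; (−1)^{1·2·14}·(+1)^2·(+1)^1 = +1.
v=2: v_2(a)=0, v_2(b)=1; units ≡ 3, 7 (mod 8); ε·ε+αω+βω = 1·1+0·0+1·1 ≡ 0  ⇒  (a,b)_2 = +1.
Ram(-29, -2530) = {23, ∞}; no ℚ_23-point on the conic.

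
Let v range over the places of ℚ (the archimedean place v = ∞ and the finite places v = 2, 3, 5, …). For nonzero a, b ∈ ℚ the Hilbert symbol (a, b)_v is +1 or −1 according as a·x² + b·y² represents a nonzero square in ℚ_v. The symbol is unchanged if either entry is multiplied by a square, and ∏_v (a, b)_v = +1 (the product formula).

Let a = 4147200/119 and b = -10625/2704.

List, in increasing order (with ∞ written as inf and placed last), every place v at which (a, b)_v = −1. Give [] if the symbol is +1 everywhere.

(a, b) ≡ (238, -17) mod (ℚ^×)²; places V = {2, 3, 5, 7, 13, 17, ∞}.
(a,b)_7: α=-1, u≡5; β=0, v≡4 (mod 7); (5|7)=-1, (4|7)=+1; sign (−1)^0·-1^0·+1^-1 = +1.
(a,b)_3: α=4, u≡1; β=0, v≡1 (mod 3); (1|3)=+1, (1|3)=+1; sign (−1)^0·+1^0·+1^4 = +1.
(a,b)_2: α=11, β=-4; u≡7, v≡7 (mod 8); ε(u)ε(v)=1·1, αω(v)=11·0, βω(u)=-4·0; sum ≡ 1  ⇒  -1.
(a,b)_5: α=2, u≡2; β=4, v≡2 (mod 5); (2|5)=-1, (2|5)=-1; sign (−1)^0·-1^4·-1^2 = +1.
(a,b)_13: α=0, u≡9; β=-2, v≡3 (mod 13); (9|13)=+1, (3|13)=+1; sign (−1)^0·+1^-2·+1^0 = +1.
(a,b)_17: α=-1, u≡12; β=1, v≡4 (mod 17); (12|17)=-1, (4|17)=+1; sign (−1)^0·-1^1·+1^-1 = -1.
(a,b)_∞: sgn(238)=+, sgn(-17)=−, so +1.
Ram(238, -17) = {2, 17}; no ℚ_2-point on the conic.

[2, 17]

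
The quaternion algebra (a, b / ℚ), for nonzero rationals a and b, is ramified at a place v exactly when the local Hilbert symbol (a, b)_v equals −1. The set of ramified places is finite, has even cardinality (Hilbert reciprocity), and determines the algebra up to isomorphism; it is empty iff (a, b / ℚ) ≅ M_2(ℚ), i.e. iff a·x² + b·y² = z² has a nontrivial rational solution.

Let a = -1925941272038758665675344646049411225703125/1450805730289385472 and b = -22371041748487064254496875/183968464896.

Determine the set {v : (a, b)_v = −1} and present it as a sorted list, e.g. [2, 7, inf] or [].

[5, 13, 17, inf]

(a, b) ≡ (-10010, -3570) mod (ℚ^×)²; places V = {2, 3, 5, 7, 11, 13, 17, 19, 29, 41, ∞}.
(a,b)_∞: sgn(-10010)=−, sgn(-3570)=−, so -1.
(a,b)_41: α=4, u≡14; β=2, v≡24 (mod 41); (14|41)=-1, (24|41)=-1; sign (−1)^0·-1^2·-1^4 = +1.
(a,b)_5: α=7, u≡3; β=5, v≡1 (mod 5); (3|5)=-1, (1|5)=+1; sign (−1)^0·-1^5·+1^7 = -1.
(a,b)_13: α=7, u≡3; β=4, v≡2 (mod 13); (3|13)=+1, (2|13)=-1; sign (−1)^0·+1^4·-1^7 = -1.
(a,b)_11: α=9, u≡4; β=6, v≡4 (mod 11); (4|11)=+1, (4|11)=+1; sign (−1)^0·+1^6·+1^9 = +1.
(a,b)_2: α=-37, β=-21; u≡3, v≡7 (mod 8); ε(u)ε(v)=1·1, αω(v)=-37·0, βω(u)=-21·1; sum ≡ 0  ⇒  +1.
(a,b)_3: α=-4, u≡1; β=-5, v≡1 (mod 3); (1|3)=+1, (1|3)=+1; sign (−1)^0·+1^-5·+1^-4 = +1.
(a,b)_29: α=6, u≡1; β=4, v≡17 (mod 29); (1|29)=+1, (17|29)=-1; sign (−1)^0·+1^4·-1^6 = +1.
(a,b)_7: α=3, u≡5; β=1, v≡2 (mod 7); (5|7)=-1, (2|7)=+1; sign (−1)^1·-1^1·+1^3 = +1.
(a,b)_17: α=2, u≡6; β=1, v≡14 (mod 17); (6|17)=-1, (14|17)=-1; sign (−1)^0·-1^1·-1^2 = -1.
(a,b)_19: α=-4, u≡14; β=-2, v≡14 (mod 19); (14|19)=-1, (14|19)=-1; sign (−1)^0·-1^-2·-1^-4 = +1.
Ram(-10010, -3570) = {5, 13, 17, ∞}; no ℚ_5-point on the conic.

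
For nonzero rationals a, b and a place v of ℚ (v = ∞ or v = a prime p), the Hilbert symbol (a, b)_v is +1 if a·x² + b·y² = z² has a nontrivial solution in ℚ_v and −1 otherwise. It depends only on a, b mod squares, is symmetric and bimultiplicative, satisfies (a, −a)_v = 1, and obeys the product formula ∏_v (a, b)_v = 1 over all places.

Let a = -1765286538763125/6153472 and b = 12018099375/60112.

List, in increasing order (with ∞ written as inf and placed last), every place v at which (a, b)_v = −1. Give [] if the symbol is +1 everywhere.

(a, b) ≡ (-842673, 16523) mod (ℚ^×)²; places V = {2, 3, 5, 7, 13, 17, 23, 31, 41, 43, ∞}.
(a,b)_5: α=4, u≡2; β=4, v≡2 (mod 5); (2|5)=-1, (2|5)=-1; sign (−1)^0·-1^4·-1^4 = +1.
(a,b)_17: α=1, u≡10; β=-2, v≡13 (mod 17); (10|17)=-1, (13|17)=+1; sign (−1)^0·-1^-2·+1^1 = +1.
(a,b)_2: α=-8, β=-4; u≡7, v≡3 (mod 8); ε(u)ε(v)=1·1, αω(v)=-8·1, βω(u)=-4·0; sum ≡ 1  ⇒  -1.
(a,b)_31: α=1, u≡10; β=1, v≡27 (mod 31); (10|31)=+1, (27|31)=-1; sign (−1)^1·+1^1·-1^1 = +1.
(a,b)_7: α=2, u≡2; β=0, v≡3 (mod 7); (2|7)=+1, (3|7)=-1; sign (−1)^0·+1^0·-1^2 = +1.
(a,b)_41: α=3, u≡11; β=3, v≡14 (mod 41); (11|41)=-1, (14|41)=-1; sign (−1)^0·-1^3·-1^3 = +1.
(a,b)_13: α=-1, u≡12; β=-1, v≡1 (mod 13); (12|13)=+1, (1|13)=+1; sign (−1)^0·+1^-1·+1^-1 = +1.
(a,b)_43: α=-2, u≡16; β=0, v≡40 (mod 43); (16|43)=+1, (40|43)=+1; sign (−1)^0·+1^0·+1^-2 = +1.
(a,b)_∞: sgn(-842673)=−, sgn(16523)=+, so +1.
(a,b)_3: α=1, u≡2; β=2, v≡2 (mod 3); (2|3)=-1, (2|3)=-1; sign (−1)^0·-1^2·-1^1 = -1.
(a,b)_23: α=2, u≡18; β=0, v≡12 (mod 23); (18|23)=+1, (12|23)=+1; sign (−1)^0·+1^0·+1^2 = +1.
(-842673, 16523 / ℚ) ramifies at {2, 3}: a division algebra.

[2, 3]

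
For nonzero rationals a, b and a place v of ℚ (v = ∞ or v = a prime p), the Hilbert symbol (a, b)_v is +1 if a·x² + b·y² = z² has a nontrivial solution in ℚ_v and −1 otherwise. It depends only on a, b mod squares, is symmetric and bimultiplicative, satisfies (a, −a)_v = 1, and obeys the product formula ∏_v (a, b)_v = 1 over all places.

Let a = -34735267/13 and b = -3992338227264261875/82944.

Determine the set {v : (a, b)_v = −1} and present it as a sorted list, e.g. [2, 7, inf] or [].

(a, b) ≡ (-188071, -851) mod (ℚ^×)²; places V = {2, 3, 5, 7, 11, 13, 17, 23, 37, ∞}.
(a,b)_5: α=0, u≡1; β=4, v≡4 (mod 5); (1|5)=+1, (4|5)=+1; sign (−1)^0·+1^4·+1^0 = +1.
(a,b)_2: α=0, β=-10; u≡1, v≡5 (mod 8); ε(u)ε(v)=0·0, αω(v)=0·1, βω(u)=-10·0; sum ≡ 0  ⇒  +1.
(a,b)_∞: sgn(-188071)=−, sgn(-851)=−, so -1.
(a,b)_23: α=1, u≡21; β=3, v≡1 (mod 23); (21|23)=-1, (1|23)=+1; sign (−1)^1·-1^3·+1^1 = +1.
(a,b)_17: α=1, u≡1; β=2, v≡4 (mod 17); (1|17)=+1, (4|17)=+1; sign (−1)^0·+1^2·+1^1 = +1.
(a,b)_7: α=4, u≡5; β=4, v≡5 (mod 7); (5|7)=-1, (5|7)=-1; sign (−1)^0·-1^4·-1^4 = +1.
(a,b)_13: α=-1, u≡5; β=2, v≡11 (mod 13); (5|13)=-1, (11|13)=-1; sign (−1)^0·-1^2·-1^-1 = -1.
(a,b)_11: α=0, u≡8; β=2, v≡6 (mod 11); (8|11)=-1, (6|11)=-1; sign (−1)^0·-1^2·-1^0 = +1.
(a,b)_3: α=0, u≡2; β=-4, v≡1 (mod 3); (2|3)=-1, (1|3)=+1; sign (−1)^0·-1^-4·+1^0 = +1.
(a,b)_37: α=1, u≡15; β=1, v≡15 (mod 37); (15|37)=-1, (15|37)=-1; sign (−1)^0·-1^1·-1^1 = +1.
(-188071, -851 / ℚ) ramifies at {13, ∞}: a division algebra.

[13, inf]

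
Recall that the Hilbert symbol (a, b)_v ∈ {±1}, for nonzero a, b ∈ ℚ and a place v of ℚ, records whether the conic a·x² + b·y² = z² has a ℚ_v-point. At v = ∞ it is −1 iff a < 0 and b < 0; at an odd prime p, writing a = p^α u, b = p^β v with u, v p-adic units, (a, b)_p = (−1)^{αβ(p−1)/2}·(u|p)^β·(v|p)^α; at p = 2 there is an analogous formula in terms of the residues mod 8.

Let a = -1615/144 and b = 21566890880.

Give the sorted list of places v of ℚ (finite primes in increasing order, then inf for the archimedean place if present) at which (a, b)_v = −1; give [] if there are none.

(a, b) ≡ (-1615, 3230) mod (ℚ^×)²; places V = {2, 3, 5, 17, 19, ∞}.
(a,b)_2: α=-4, β=7; u≡1, v≡7 (mod 8); ε(u)ε(v)=0·1, αω(v)=-4·0, βω(u)=7·0; sum ≡ 0  ⇒  +1.
(a,b)_17: α=1, u≡3; β=3, v≡3 (mod 17); (3|17)=-1, (3|17)=-1; sign (−1)^0·-1^3·-1^1 = +1.
(a,b)_5: α=1, u≡3; β=1, v≡1 (mod 5); (3|5)=-1, (1|5)=+1; sign (−1)^0·-1^1·+1^1 = -1.
(a,b)_3: α=-2, u≡2; β=0, v≡2 (mod 3); (2|3)=-1, (2|3)=-1; sign (−1)^0·-1^0·-1^-2 = +1.
(a,b)_19: α=1, u≡13; β=3, v≡10 (mod 19); (13|19)=-1, (10|19)=-1; sign (−1)^1·-1^3·-1^1 = -1.
(a,b)_∞: sgn(-1615)=−, sgn(3230)=+, so +1.
|Ram(-1615, 3230)| = 2, even; anisotropic at {5, 19}.

[5, 19]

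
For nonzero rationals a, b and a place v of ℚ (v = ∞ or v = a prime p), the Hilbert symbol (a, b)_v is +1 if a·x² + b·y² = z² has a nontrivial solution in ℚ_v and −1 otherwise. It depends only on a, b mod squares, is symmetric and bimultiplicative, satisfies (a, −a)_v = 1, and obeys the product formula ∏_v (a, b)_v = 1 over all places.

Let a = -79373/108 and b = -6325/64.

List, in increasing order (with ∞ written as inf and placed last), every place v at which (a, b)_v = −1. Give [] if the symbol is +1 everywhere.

[3, 7, 29, inf]

Mod squares: a ≡ -238119, b ≡ -253. Check v ∈ {∞, 2, 3, 5, 7, 11, 17, 23, 29}.
v=2: v_2(a)=-2, v_2(b)=-6; units ≡ 1, 3 (mod 8); ε·ε+αω+βω = 0·1+-2·1+-6·0 ≡ 0  ⇒  (a,b)_2 = +1.
v=11: a=11^0·(≡4), b=11^1·(≡7) mod 11; (4|11)=+1, (7|11)=-1; (−1)^{0·1·5}·(+1)^1·(-1)^0 = +1.
v=5: a=5^0·(≡4), b=5^2·(≡3) mod 5; (4|5)=+1, (3|5)=-1; (−1)^{0·2·2}·(+1)^2·(-1)^0 = +1.
v=23: a=23^1·(≡10), b=23^1·(≡9) mod 23; (10|23)=-1, (9|23)=+1; (−1)^{1·1·11}·(-1)^1·(+1)^1 = +1.
v=3: a=3^-3·(≡1), b=3^0·(≡2) mod 3; (1|3)=+1, (2|3)=-1; (−1)^{-3·0·1}·(+1)^0·(-1)^-3 = -1.
v=7: a=7^1·(≡5), b=7^0·(≡3) mod 7; (5|7)=-1, (3|7)=-1; (−1)^{1·0·3}·(-1)^0·(-1)^1 = -1.
v=17: a=17^1·(≡1), b=17^0·(≡13) mod 17; (1|17)=+1, (13|17)=+1; (−1)^{1·0·8}·(+1)^0·(+1)^1 = +1.
v=29: a=29^1·(≡5), b=29^0·(≡14) mod 29; (5|29)=+1, (14|29)=-1; (−1)^{1·0·14}·(+1)^0·(-1)^1 = -1.
v=∞: -238119 < 0 and -253 < 0  ⇒  (a,b)_∞ = -1.
Ram(-238119, -253) = {3, 7, 29, ∞}; no ℚ_3-point on the conic.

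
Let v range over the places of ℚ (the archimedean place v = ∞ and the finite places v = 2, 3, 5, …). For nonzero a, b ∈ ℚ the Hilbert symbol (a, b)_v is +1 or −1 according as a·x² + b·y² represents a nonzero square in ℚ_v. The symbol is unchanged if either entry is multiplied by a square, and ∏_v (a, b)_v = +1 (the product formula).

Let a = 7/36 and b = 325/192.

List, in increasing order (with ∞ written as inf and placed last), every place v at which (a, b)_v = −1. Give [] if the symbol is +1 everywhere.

[2, 13]

(a, b) ≡ (7, 39) mod (ℚ^×)²; places V = {2, 3, 5, 7, 13, ∞}.
(a,b)_∞: sgn(7)=+, sgn(39)=+, so +1.
(a,b)_2: α=-2, β=-6; u≡7, v≡7 (mod 8); ε(u)ε(v)=1·1, αω(v)=-2·0, βω(u)=-6·0; sum ≡ 1  ⇒  -1.
(a,b)_13: α=0, u≡2; β=1, v≡9 (mod 13); (2|13)=-1, (9|13)=+1; sign (−1)^0·-1^1·+1^0 = -1.
(a,b)_5: α=0, u≡2; β=2, v≡4 (mod 5); (2|5)=-1, (4|5)=+1; sign (−1)^0·-1^2·+1^0 = +1.
(a,b)_3: α=-2, u≡1; β=-1, v≡1 (mod 3); (1|3)=+1, (1|3)=+1; sign (−1)^0·+1^-1·+1^-2 = +1.
(a,b)_7: α=1, u≡1; β=0, v≡1 (mod 7); (1|7)=+1, (1|7)=+1; sign (−1)^0·+1^0·+1^1 = +1.
(7, 39 / ℚ) ramifies at {2, 13}: a division algebra.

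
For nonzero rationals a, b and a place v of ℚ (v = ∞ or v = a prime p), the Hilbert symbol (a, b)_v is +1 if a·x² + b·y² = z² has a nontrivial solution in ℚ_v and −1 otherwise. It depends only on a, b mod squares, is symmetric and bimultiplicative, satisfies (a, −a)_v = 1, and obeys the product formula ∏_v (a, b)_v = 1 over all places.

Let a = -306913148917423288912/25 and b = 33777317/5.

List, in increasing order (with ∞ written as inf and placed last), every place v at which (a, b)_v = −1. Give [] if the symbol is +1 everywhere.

[5, 23, 41, 43]

(a, b) ≡ (-16813, 3446665) mod (ℚ^×)²; places V = {2, 5, 7, 17, 23, 41, 43, ∞}.
(a,b)_5: α=-2, u≡3; β=-1, v≡2 (mod 5); (3|5)=-1, (2|5)=-1; sign (−1)^0·-1^-1·-1^-2 = -1.
(a,b)_17: α=3, u≡7; β=1, v≡12 (mod 17); (7|17)=-1, (12|17)=-1; sign (−1)^0·-1^1·-1^3 = +1.
(a,b)_∞: sgn(-16813)=−, sgn(3446665)=+, so +1.
(a,b)_7: α=4, u≡4; β=2, v≡3 (mod 7); (4|7)=+1, (3|7)=-1; sign (−1)^0·+1^2·-1^4 = +1.
(a,b)_41: α=2, u≡6; β=1, v≡13 (mod 41); (6|41)=-1, (13|41)=-1; sign (−1)^0·-1^1·-1^2 = -1.
(a,b)_2: α=4, β=0; u≡3, v≡1 (mod 8); ε(u)ε(v)=1·0, αω(v)=4·0, βω(u)=0·1; sum ≡ 0  ⇒  +1.
(a,b)_43: α=3, u≡22; β=1, v≡42 (mod 43); (22|43)=-1, (42|43)=-1; sign (−1)^1·-1^1·-1^3 = -1.
(a,b)_23: α=3, u≡14; β=1, v≡15 (mod 23); (14|23)=-1, (15|23)=-1; sign (−1)^1·-1^1·-1^3 = -1.
(-16813, 3446665 / ℚ) ramifies at {5, 23, 41, 43}: a division algebra.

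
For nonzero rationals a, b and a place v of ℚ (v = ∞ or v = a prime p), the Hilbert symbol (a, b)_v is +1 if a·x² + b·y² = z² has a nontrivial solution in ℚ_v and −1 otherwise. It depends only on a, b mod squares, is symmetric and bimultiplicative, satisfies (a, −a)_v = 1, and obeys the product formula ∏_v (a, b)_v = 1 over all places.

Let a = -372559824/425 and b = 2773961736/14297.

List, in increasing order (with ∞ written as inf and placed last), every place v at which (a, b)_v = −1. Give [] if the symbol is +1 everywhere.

(a, b) ≡ (-357, 9282) mod (ℚ^×)²; places V = {2, 3, 5, 7, 13, 17, 23, 29, ∞}.
(a,b)_∞: sgn(-357)=−, sgn(9282)=+, so +1.
(a,b)_13: α=2, u≡2; β=1, v≡1 (mod 13); (2|13)=-1, (1|13)=+1; sign (−1)^0·-1^1·+1^2 = -1.
(a,b)_3: α=9, u≡1; β=1, v≡1 (mod 3); (1|3)=+1, (1|3)=+1; sign (−1)^1·+1^1·+1^9 = -1.
(a,b)_23: α=0, u≡10; β=2, v≡1 (mod 23); (10|23)=-1, (1|23)=+1; sign (−1)^0·-1^2·+1^0 = +1.
(a,b)_17: α=-1, u≡9; β=-1, v≡8 (mod 17); (9|17)=+1, (8|17)=+1; sign (−1)^0·+1^-1·+1^-1 = +1.
(a,b)_5: α=-2, u≡3; β=0, v≡3 (mod 5); (3|5)=-1, (3|5)=-1; sign (−1)^0·-1^0·-1^-2 = +1.
(a,b)_2: α=4, β=3; u≡3, v≡1 (mod 8); ε(u)ε(v)=1·0, αω(v)=4·0, βω(u)=3·1; sum ≡ 1  ⇒  -1.
(a,b)_29: α=0, u≡13; β=-2, v≡17 (mod 29); (13|29)=+1, (17|29)=-1; sign (−1)^0·+1^-2·-1^0 = +1.
(a,b)_7: α=1, u≡6; β=5, v≡3 (mod 7); (6|7)=-1, (3|7)=-1; sign (−1)^1·-1^5·-1^1 = -1.
|Ram(-357, 9282)| = 4, even; anisotropic at {2, 3, 7, 13}.

[2, 3, 7, 13]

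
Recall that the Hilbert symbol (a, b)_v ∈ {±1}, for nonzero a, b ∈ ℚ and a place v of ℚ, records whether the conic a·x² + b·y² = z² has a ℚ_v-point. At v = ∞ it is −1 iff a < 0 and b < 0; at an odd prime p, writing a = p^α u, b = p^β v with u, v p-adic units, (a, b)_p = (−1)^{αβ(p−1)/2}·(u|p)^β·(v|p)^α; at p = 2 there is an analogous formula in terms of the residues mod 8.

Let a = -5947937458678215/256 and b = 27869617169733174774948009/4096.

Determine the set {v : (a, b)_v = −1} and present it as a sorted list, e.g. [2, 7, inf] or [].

(a, b) ≡ (-15015, 4641) mod (ℚ^×)²; places V = {2, 3, 5, 7, 11, 13, 17, 41, 43, ∞}.
(a,b)_5: α=1, u≡2; β=0, v≡4 (mod 5); (2|5)=-1, (4|5)=+1; sign (−1)^0·-1^0·+1^1 = +1.
(a,b)_13: α=1, u≡5; β=3, v≡11 (mod 13); (5|13)=-1, (11|13)=-1; sign (−1)^0·-1^3·-1^1 = +1.
(a,b)_41: α=2, u≡31; β=4, v≡10 (mod 41); (31|41)=+1, (10|41)=+1; sign (−1)^0·+1^4·+1^2 = +1.
(a,b)_43: α=2, u≡38; β=2, v≡16 (mod 43); (38|43)=+1, (16|43)=+1; sign (−1)^0·+1^2·+1^2 = +1.
(a,b)_∞: sgn(-15015)=−, sgn(4641)=+, so +1.
(a,b)_11: α=1, u≡2; β=2, v≡10 (mod 11); (2|11)=-1, (10|11)=-1; sign (−1)^0·-1^2·-1^1 = -1.
(a,b)_17: α=2, u≡15; β=3, v≡2 (mod 17); (15|17)=+1, (2|17)=+1; sign (−1)^0·+1^3·+1^2 = +1.
(a,b)_2: α=-8, β=-12; u≡1, v≡1 (mod 8); ε(u)ε(v)=0·0, αω(v)=-8·0, βω(u)=-12·0; sum ≡ 0  ⇒  +1.
(a,b)_7: α=3, u≡4; β=5, v≡3 (mod 7); (4|7)=+1, (3|7)=-1; sign (−1)^1·+1^5·-1^3 = +1.
(a,b)_3: α=3, u≡2; β=5, v≡2 (mod 3); (2|3)=-1, (2|3)=-1; sign (−1)^1·-1^5·-1^3 = -1.
Ram(-15015, 4641) = {3, 11}; no ℚ_3-point on the conic.

[3, 11]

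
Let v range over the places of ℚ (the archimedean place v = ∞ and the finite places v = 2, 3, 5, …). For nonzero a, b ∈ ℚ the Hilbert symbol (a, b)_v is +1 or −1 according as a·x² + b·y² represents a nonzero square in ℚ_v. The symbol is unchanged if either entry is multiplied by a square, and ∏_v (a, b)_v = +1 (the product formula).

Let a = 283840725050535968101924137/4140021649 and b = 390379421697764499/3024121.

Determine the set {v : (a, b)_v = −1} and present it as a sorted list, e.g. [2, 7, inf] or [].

[7, 11, 19, 31]

Mod squares: a ≡ 290377, b ≡ 230529299. Check v ∈ {∞, 2, 3, 7, 11, 13, 17, 19, 23, 29, 31, 37, 43, 47}.
v=17: a=17^1·(≡1), b=17^1·(≡1) mod 17; (1|17)=+1, (1|17)=+1; (−1)^{1·1·8}·(+1)^1·(+1)^1 = +1.
v=29: a=29^3·(≡14), b=29^2·(≡20) mod 29; (14|29)=-1, (20|29)=+1; (−1)^{3·2·14}·(-1)^2·(+1)^3 = +1.
v=11: a=11^6·(≡8), b=11^3·(≡9) mod 11; (8|11)=-1, (9|11)=+1; (−1)^{6·3·5}·(-1)^3·(+1)^6 = -1.
v=31: a=31^1·(≡7), b=31^1·(≡14) mod 31; (7|31)=+1, (14|31)=+1; (−1)^{1·1·15}·(+1)^1·(+1)^1 = -1.
v=2: v_2(a)=0, v_2(b)=0; units ≡ 1, 3 (mod 8); ε·ε+αω+βω = 0·1+0·1+0·0 ≡ 0  ⇒  (a,b)_2 = +1.
v=3: a=3^4·(≡1), b=3^2·(≡2) mod 3; (1|3)=+1, (2|3)=-1; (−1)^{4·2·1}·(+1)^2·(-1)^4 = +1.
v=23: a=23^2·(≡3), b=23^1·(≡13) mod 23; (3|23)=+1, (13|23)=+1; (−1)^{2·1·11}·(+1)^1·(+1)^2 = +1.
v=7: a=7^2·(≡6), b=7^1·(≡1) mod 7; (6|7)=-1, (1|7)=+1; (−1)^{2·1·3}·(-1)^1·(+1)^2 = -1.
v=19: a=19^1·(≡9), b=19^1·(≡7) mod 19; (9|19)=+1, (7|19)=+1; (−1)^{1·1·9}·(+1)^1·(+1)^1 = -1.
v=∞: 290377 > 0 and 230529299 > 0  ⇒  (a,b)_∞ = +1.
v=37: a=37^-4·(≡9), b=37^-2·(≡13) mod 37; (9|37)=+1, (13|37)=-1; (−1)^{-4·-2·18}·(+1)^-2·(-1)^-4 = +1.
v=47: a=47^-2·(≡41), b=47^-2·(≡5) mod 47; (41|47)=-1, (5|47)=-1; (−1)^{-2·-2·23}·(-1)^-2·(-1)^-2 = +1.
v=13: a=13^2·(≡4), b=13^1·(≡10) mod 13; (4|13)=+1, (10|13)=+1; (−1)^{2·1·6}·(+1)^1·(+1)^2 = +1.
v=43: a=43^2·(≡25), b=43^2·(≡23) mod 43; (25|43)=+1, (23|43)=+1; (−1)^{2·2·21}·(+1)^2·(+1)^2 = +1.
|Ram(290377, 230529299)| = 4, even; anisotropic at {7, 11, 19, 31}.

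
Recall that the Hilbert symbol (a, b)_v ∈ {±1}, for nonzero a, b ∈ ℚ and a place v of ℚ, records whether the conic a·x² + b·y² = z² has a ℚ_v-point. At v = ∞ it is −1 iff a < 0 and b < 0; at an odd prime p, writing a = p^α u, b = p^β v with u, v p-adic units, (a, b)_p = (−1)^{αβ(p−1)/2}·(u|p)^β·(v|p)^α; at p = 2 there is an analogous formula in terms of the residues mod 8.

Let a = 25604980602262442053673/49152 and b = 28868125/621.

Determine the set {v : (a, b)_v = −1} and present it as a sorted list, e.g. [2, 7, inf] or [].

(a, b) ≡ (167739, 3187041) mod (ℚ^×)²; places V = {2, 3, 5, 7, 11, 13, 17, 19, 23, ∞}.
(a,b)_7: α=4, u≡5; β=0, v≡4 (mod 7); (5|7)=-1, (4|7)=+1; sign (−1)^0·-1^0·+1^4 = +1.
(a,b)_11: α=3, u≡5; β=1, v≡10 (mod 11); (5|11)=+1, (10|11)=-1; sign (−1)^1·+1^1·-1^3 = +1.
(a,b)_5: α=0, u≡4; β=4, v≡4 (mod 5); (4|5)=+1, (4|5)=+1; sign (−1)^0·+1^4·+1^0 = +1.
(a,b)_2: α=-14, β=0; u≡3, v≡1 (mod 8); ε(u)ε(v)=1·0, αω(v)=-14·0, βω(u)=0·1; sum ≡ 0  ⇒  +1.
(a,b)_23: α=3, u≡4; β=-1, v≡5 (mod 23); (4|23)=+1, (5|23)=-1; sign (−1)^1·+1^-1·-1^3 = +1.
(a,b)_3: α=-1, u≡2; β=-3, v≡2 (mod 3); (2|3)=-1, (2|3)=-1; sign (−1)^1·-1^-3·-1^-1 = -1.
(a,b)_17: α=3, u≡14; β=1, v≡7 (mod 17); (14|17)=-1, (7|17)=-1; sign (−1)^0·-1^1·-1^3 = +1.
(a,b)_∞: sgn(167739)=+, sgn(3187041)=+, so +1.
(a,b)_19: α=2, u≡16; β=1, v≡6 (mod 19); (16|19)=+1, (6|19)=+1; sign (−1)^0·+1^1·+1^2 = +1.
(a,b)_13: α=5, u≡5; β=1, v≡3 (mod 13); (5|13)=-1, (3|13)=+1; sign (−1)^0·-1^1·+1^5 = -1.
Ram(167739, 3187041) = {3, 13}; no ℚ_3-point on the conic.

[3, 13]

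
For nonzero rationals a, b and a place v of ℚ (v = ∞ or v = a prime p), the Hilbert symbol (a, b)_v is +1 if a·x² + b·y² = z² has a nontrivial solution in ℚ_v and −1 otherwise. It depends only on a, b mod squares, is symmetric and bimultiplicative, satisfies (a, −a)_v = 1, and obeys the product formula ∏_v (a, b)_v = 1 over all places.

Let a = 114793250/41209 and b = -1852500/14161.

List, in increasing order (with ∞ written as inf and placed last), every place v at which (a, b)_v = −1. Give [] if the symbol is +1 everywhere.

Mod squares: a ≡ 27170, b ≡ -741. Check v ∈ {∞, 2, 3, 5, 7, 11, 13, 17, 19, 29}.
v=5: a=5^3·(≡4), b=5^4·(≡1) mod 5; (4|5)=+1, (1|5)=+1; (−1)^{3·4·2}·(+1)^4·(+1)^3 = +1.
v=∞: 27170 > 0 and -741 < 0  ⇒  (a,b)_∞ = +1.
v=11: a=11^1·(≡2), b=11^0·(≡8) mod 11; (2|11)=-1, (8|11)=-1; (−1)^{1·0·5}·(-1)^0·(-1)^1 = -1.
v=29: a=29^-2·(≡26), b=29^0·(≡28) mod 29; (26|29)=-1, (28|29)=+1; (−1)^{-2·0·14}·(-1)^0·(+1)^-2 = +1.
v=13: a=13^3·(≡10), b=13^1·(≡8) mod 13; (10|13)=+1, (8|13)=-1; (−1)^{3·1·6}·(+1)^1·(-1)^3 = -1.
v=7: a=7^-2·(≡5), b=7^-2·(≡4) mod 7; (5|7)=-1, (4|7)=+1; (−1)^{-2·-2·3}·(-1)^-2·(+1)^-2 = +1.
v=17: a=17^0·(≡2), b=17^-2·(≡5) mod 17; (2|17)=+1, (5|17)=-1; (−1)^{0·-2·8}·(+1)^-2·(-1)^0 = +1.
v=19: a=19^1·(≡11), b=19^1·(≡14) mod 19; (11|19)=+1, (14|19)=-1; (−1)^{1·1·9}·(+1)^1·(-1)^1 = +1.
v=2: v_2(a)=1, v_2(b)=2; units ≡ 1, 3 (mod 8); ε·ε+αω+βω = 0·1+1·1+2·0 ≡ 1  ⇒  (a,b)_2 = -1.
v=3: a=3^0·(≡2), b=3^1·(≡2) mod 3; (2|3)=-1, (2|3)=-1; (−1)^{0·1·1}·(-1)^1·(-1)^0 = -1.
Ram(27170, -741) = {2, 3, 11, 13}; no ℚ_2-point on the conic.

[2, 3, 11, 13]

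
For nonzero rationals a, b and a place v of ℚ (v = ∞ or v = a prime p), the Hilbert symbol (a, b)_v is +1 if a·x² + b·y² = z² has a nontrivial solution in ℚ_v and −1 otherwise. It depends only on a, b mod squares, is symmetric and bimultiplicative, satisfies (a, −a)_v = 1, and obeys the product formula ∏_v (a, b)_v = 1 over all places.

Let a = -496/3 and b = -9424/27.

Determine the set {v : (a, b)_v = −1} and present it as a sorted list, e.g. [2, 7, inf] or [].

(a, b) ≡ (-93, -1767) mod (ℚ^×)²; places V = {2, 3, 19, 31, ∞}.
(a,b)_19: α=0, u≡12; β=1, v≡14 (mod 19); (12|19)=-1, (14|19)=-1; sign (−1)^0·-1^1·-1^0 = -1.
(a,b)_2: α=4, β=4; u≡3, v≡1 (mod 8); ε(u)ε(v)=1·0, αω(v)=4·0, βω(u)=4·1; sum ≡ 0  ⇒  +1.
(a,b)_∞: sgn(-93)=−, sgn(-1767)=−, so -1.
(a,b)_31: α=1, u≡5; β=1, v≡14 (mod 31); (5|31)=+1, (14|31)=+1; sign (−1)^1·+1^1·+1^1 = -1.
(a,b)_3: α=-1, u≡2; β=-3, v≡2 (mod 3); (2|3)=-1, (2|3)=-1; sign (−1)^1·-1^-3·-1^-1 = -1.
|Ram(-93, -1767)| = 4, even; anisotropic at {3, 19, 31, ∞}.

[3, 19, 31, inf]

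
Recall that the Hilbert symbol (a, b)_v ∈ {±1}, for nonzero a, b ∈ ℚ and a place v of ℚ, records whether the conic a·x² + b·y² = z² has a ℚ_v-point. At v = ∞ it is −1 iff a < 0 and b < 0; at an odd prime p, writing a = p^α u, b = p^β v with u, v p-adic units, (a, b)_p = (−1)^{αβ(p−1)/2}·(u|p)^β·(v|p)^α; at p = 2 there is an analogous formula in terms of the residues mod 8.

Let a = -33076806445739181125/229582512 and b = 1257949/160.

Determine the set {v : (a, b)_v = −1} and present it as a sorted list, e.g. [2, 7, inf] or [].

[7, 11]

(a, b) ≡ (-15, 13090) mod (ℚ^×)²; places V = {2, 3, 5, 7, 11, 13, 17, 19, 31, 37, 43, ∞}.
(a,b)_17: α=2, u≡2; β=1, v≡14 (mod 17); (2|17)=+1, (14|17)=-1; sign (−1)^0·+1^1·-1^2 = +1.
(a,b)_3: α=-15, u≡1; β=0, v≡1 (mod 3); (1|3)=+1, (1|3)=+1; sign (−1)^0·+1^0·+1^-15 = +1.
(a,b)_37: α=2, u≡15; β=0, v≡5 (mod 37); (15|37)=-1, (5|37)=-1; sign (−1)^0·-1^0·-1^2 = +1.
(a,b)_2: α=-4, β=-5; u≡1, v≡1 (mod 8); ε(u)ε(v)=0·0, αω(v)=-4·0, βω(u)=-5·0; sum ≡ 0  ⇒  +1.
(a,b)_19: α=2, u≡17; β=0, v≡2 (mod 19); (17|19)=+1, (2|19)=-1; sign (−1)^0·+1^0·-1^2 = +1.
(a,b)_7: α=2, u≡3; β=1, v≡4 (mod 7); (3|7)=-1, (4|7)=+1; sign (−1)^0·-1^1·+1^2 = -1.
(a,b)_11: α=2, u≡7; β=1, v≡6 (mod 11); (7|11)=-1, (6|11)=-1; sign (−1)^0·-1^1·-1^2 = -1.
(a,b)_13: α=2, u≡2; β=0, v≡1 (mod 13); (2|13)=-1, (1|13)=+1; sign (−1)^0·-1^0·+1^2 = +1.
(a,b)_∞: sgn(-15)=−, sgn(13090)=+, so +1.
(a,b)_31: α=0, u≡4; β=2, v≡20 (mod 31); (4|31)=+1, (20|31)=+1; sign (−1)^0·+1^2·+1^0 = +1.
(a,b)_43: α=2, u≡3; β=0, v≡30 (mod 43); (3|43)=-1, (30|43)=-1; sign (−1)^0·-1^0·-1^2 = +1.
(a,b)_5: α=3, u≡3; β=-1, v≡2 (mod 5); (3|5)=-1, (2|5)=-1; sign (−1)^0·-1^-1·-1^3 = +1.
|Ram(-15, 13090)| = 2, even; anisotropic at {7, 11}.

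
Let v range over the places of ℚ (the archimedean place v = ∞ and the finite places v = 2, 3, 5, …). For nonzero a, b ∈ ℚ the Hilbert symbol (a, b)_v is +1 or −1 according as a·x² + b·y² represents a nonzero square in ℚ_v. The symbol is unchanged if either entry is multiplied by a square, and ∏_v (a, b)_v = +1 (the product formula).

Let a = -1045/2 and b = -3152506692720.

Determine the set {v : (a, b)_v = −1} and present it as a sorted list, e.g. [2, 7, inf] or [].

(a, b) ≡ (-2090, -255) mod (ℚ^×)²; places V = {2, 3, 5, 7, 11, 17, 19, ∞}.
(a,b)_11: α=1, u≡2; β=2, v≡9 (mod 11); (2|11)=-1, (9|11)=+1; sign (−1)^0·-1^2·+1^1 = +1.
(a,b)_∞: sgn(-2090)=−, sgn(-255)=−, so -1.
(a,b)_3: α=0, u≡1; β=1, v≡2 (mod 3); (1|3)=+1, (2|3)=-1; sign (−1)^0·+1^1·-1^0 = +1.
(a,b)_5: α=1, u≡3; β=1, v≡1 (mod 5); (3|5)=-1, (1|5)=+1; sign (−1)^0·-1^1·+1^1 = -1.
(a,b)_17: α=0, u≡13; β=1, v≡9 (mod 17); (13|17)=+1, (9|17)=+1; sign (−1)^0·+1^1·+1^0 = +1.
(a,b)_19: α=1, u≡1; β=4, v≡5 (mod 19); (1|19)=+1, (5|19)=+1; sign (−1)^0·+1^4·+1^1 = +1.
(a,b)_2: α=-1, β=4; u≡3, v≡1 (mod 8); ε(u)ε(v)=1·0, αω(v)=-1·0, βω(u)=4·1; sum ≡ 0  ⇒  +1.
(a,b)_7: α=0, u≡6; β=2, v≡4 (mod 7); (6|7)=-1, (4|7)=+1; sign (−1)^0·-1^2·+1^0 = +1.
|Ram(-2090, -255)| = 2, even; anisotropic at {5, ∞}.

[5, inf]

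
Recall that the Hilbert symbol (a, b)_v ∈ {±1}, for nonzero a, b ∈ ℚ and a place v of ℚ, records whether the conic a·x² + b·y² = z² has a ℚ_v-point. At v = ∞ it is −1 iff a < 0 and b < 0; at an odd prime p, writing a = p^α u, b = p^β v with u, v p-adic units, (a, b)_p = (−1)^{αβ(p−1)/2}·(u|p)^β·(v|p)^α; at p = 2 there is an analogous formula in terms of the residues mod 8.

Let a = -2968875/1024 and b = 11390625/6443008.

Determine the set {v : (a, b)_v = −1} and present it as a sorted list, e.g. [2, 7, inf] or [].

(a, b) ≡ (-13195, 13) mod (ℚ^×)²; places V = {2, 3, 5, 7, 11, 13, 29, ∞}.
(a,b)_7: α=1, u≡6; β=0, v≡3 (mod 7); (6|7)=-1, (3|7)=-1; sign (−1)^0·-1^0·-1^1 = -1.
(a,b)_29: α=1, u≡22; β=0, v≡22 (mod 29); (22|29)=+1, (22|29)=+1; sign (−1)^0·+1^0·+1^1 = +1.
(a,b)_∞: sgn(-13195)=−, sgn(13)=+, so +1.
(a,b)_11: α=0, u≡3; β=-2, v≡6 (mod 11); (3|11)=+1, (6|11)=-1; sign (−1)^0·+1^-2·-1^0 = +1.
(a,b)_3: α=2, u≡2; β=6, v≡1 (mod 3); (2|3)=-1, (1|3)=+1; sign (−1)^0·-1^6·+1^2 = +1.
(a,b)_13: α=1, u≡10; β=-1, v≡3 (mod 13); (10|13)=+1, (3|13)=+1; sign (−1)^0·+1^-1·+1^1 = +1.
(a,b)_2: α=-10, β=-12; u≡5, v≡5 (mod 8); ε(u)ε(v)=0·0, αω(v)=-10·1, βω(u)=-12·1; sum ≡ 0  ⇒  +1.
(a,b)_5: α=3, u≡1; β=6, v≡3 (mod 5); (1|5)=+1, (3|5)=-1; sign (−1)^0·+1^6·-1^3 = -1.
Ram(-13195, 13) = {5, 7}; no ℚ_5-point on the conic.

[5, 7]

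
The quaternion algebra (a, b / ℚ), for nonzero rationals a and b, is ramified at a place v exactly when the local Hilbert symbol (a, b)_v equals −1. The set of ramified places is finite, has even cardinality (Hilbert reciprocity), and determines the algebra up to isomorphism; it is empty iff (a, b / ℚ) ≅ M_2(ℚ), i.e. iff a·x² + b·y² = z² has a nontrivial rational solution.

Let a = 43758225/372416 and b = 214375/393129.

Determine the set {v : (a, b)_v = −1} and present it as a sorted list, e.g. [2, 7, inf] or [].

[2, 11]

(a, b) ≡ (11, 7) mod (ℚ^×)²; places V = {2, 3, 5, 7, 11, 19, 23, ∞}.
(a,b)_19: α=0, u≡16; β=-2, v≡6 (mod 19); (16|19)=+1, (6|19)=+1; sign (−1)^0·+1^-2·+1^0 = +1.
(a,b)_23: α=-2, u≡14; β=0, v≡10 (mod 23); (14|23)=-1, (10|23)=-1; sign (−1)^0·-1^0·-1^-2 = +1.
(a,b)_2: α=-6, β=0; u≡3, v≡7 (mod 8); ε(u)ε(v)=1·1, αω(v)=-6·0, βω(u)=0·1; sum ≡ 1  ⇒  -1.
(a,b)_3: α=6, u≡2; β=-2, v≡1 (mod 3); (2|3)=-1, (1|3)=+1; sign (−1)^0·-1^-2·+1^6 = +1.
(a,b)_5: α=2, u≡4; β=4, v≡2 (mod 5); (4|5)=+1, (2|5)=-1; sign (−1)^0·+1^4·-1^2 = +1.
(a,b)_7: α=4, u≡2; β=3, v≡1 (mod 7); (2|7)=+1, (1|7)=+1; sign (−1)^0·+1^3·+1^4 = +1.
(a,b)_∞: sgn(11)=+, sgn(7)=+, so +1.
(a,b)_11: α=-1, u≡3; β=-2, v≡10 (mod 11); (3|11)=+1, (10|11)=-1; sign (−1)^0·+1^-2·-1^-1 = -1.
Ram(11, 7) = {2, 11}; no ℚ_2-point on the conic.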